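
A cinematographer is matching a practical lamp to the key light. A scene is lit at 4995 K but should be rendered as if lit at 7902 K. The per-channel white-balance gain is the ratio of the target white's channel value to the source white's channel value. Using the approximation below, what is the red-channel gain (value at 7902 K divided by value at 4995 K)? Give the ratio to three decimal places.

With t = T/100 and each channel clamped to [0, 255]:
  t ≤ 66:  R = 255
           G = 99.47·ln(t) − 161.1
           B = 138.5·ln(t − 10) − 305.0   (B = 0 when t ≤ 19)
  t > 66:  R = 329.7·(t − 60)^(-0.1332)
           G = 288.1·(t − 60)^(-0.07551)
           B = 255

At 4995 K (t = 49.95):
  R = 255 by definition for t ≤ 66.
At 7902 K (t = 79.02):
  R = 329.7·(79.02 − 60)^(-0.1332) = 329.7·19.02^(-0.1332) = 329.7·0.67547 = 222.704.
Gain = 222.704 / 255.000 = 0.8733 → 0.873.

0.873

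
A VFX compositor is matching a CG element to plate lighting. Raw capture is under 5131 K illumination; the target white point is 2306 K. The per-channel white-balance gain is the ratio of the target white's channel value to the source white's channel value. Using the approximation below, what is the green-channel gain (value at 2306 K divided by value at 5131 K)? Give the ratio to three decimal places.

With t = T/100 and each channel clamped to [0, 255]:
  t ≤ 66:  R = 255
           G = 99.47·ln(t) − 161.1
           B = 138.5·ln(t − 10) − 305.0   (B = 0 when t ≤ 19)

At 5131 K (t = 51.31):
  G = 99.47·ln 51.31 − 161.1 = 99.47·3.9379 − 161.1 = 230.601.
At 2306 K (t = 23.06):
  G = 99.47·ln 23.06 − 161.1 = 99.47·3.1381 − 161.1 = 151.047.
Gain = 151.047 / 230.601 = 0.6550 → 0.655.

0.655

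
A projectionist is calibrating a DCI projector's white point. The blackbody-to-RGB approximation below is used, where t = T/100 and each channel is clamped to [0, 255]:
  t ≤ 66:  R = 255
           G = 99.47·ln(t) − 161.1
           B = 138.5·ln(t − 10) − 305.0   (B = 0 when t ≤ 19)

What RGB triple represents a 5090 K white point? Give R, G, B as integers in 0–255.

R=255, G=230, B=209

t = 5090/100 = 50.9; the t ≤ 66 branch applies.
R = 255 by definition for t ≤ 66.
G = 99.47·ln 50.9 − 161.1 = 99.47·3.9299 − 161.1 = 229.803.
B = 138.5·ln(50.9 − 10) − 305.0 = 138.5·ln 40.9 − 305.0 = 138.5·3.7111 − 305.0 = 208.992.
Rounded: (255, 230, 209).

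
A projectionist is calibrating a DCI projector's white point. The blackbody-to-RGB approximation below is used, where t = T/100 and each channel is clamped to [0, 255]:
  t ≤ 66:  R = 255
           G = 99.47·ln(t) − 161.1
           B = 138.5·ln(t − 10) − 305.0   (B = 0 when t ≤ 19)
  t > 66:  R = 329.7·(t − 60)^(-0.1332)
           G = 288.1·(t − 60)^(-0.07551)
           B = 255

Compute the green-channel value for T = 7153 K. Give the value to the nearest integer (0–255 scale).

t = 7153/100 = 71.53; the t > 66 branch applies.
G = 288.1·(71.53 − 60)^(-0.07551) = 288.1·11.53^(-0.07551) = 288.1·0.83142 = 239.533.
Rounded: 240.

240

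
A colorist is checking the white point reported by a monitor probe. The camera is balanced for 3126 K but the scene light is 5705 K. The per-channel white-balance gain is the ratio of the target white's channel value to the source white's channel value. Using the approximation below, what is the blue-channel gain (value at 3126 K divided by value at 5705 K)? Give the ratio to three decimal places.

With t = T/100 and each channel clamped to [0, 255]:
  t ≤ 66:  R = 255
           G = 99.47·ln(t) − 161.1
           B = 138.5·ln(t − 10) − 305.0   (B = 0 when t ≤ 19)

At 5705 K (t = 57.05):
  B = 138.5·ln(57.05 − 10) − 305.0 = 138.5·ln 47.05 − 305.0 = 138.5·3.8512 − 305.0 = 228.393.
At 3126 K (t = 31.26):
  B = 138.5·ln(31.26 − 10) − 305.0 = 138.5·ln 21.26 − 305.0 = 138.5·3.0568 − 305.0 = 118.371.
Gain = 118.371 / 228.393 = 0.5183 → 0.518.

0.518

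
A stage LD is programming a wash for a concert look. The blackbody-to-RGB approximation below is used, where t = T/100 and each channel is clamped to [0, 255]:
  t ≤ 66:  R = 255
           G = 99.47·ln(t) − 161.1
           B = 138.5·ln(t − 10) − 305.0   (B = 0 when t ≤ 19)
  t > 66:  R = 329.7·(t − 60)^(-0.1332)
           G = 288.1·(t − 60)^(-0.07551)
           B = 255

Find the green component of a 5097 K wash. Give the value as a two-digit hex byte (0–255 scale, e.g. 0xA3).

t = 5097/100 = 50.97; the t ≤ 66 branch applies.
G = 99.47·ln 50.97 − 161.1 = 99.47·3.9312 − 161.1 = 229.940.
Rounded: 230; in hex, 0xE6.

0xE6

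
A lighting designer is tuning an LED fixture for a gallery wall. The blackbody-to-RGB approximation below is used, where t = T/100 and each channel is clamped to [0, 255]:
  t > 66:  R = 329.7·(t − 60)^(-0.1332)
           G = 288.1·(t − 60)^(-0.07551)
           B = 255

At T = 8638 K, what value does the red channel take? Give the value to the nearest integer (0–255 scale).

213

t = 8638/100 = 86.38; the t > 66 branch applies.
R = 329.7·(86.38 − 60)^(-0.1332) = 329.7·26.38^(-0.1332) = 329.7·0.64668 = 213.209.
Rounded: 213.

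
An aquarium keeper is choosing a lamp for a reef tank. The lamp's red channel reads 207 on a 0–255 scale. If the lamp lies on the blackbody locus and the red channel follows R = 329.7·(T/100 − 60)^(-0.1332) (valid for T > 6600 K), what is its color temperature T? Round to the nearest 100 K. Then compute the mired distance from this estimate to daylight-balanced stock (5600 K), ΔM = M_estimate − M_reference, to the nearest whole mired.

-71 mireds

(t − 60)^(-0.1332) = 207/329.7 = 0.62784.
t − 60 = 0.62784^(1/-0.1332) = 0.62784^(-7.508) = 32.933, so t = 92.933.
T = 100·t = 9293 K → 9300 K to the nearest 100 K.
M_estimate = 10⁶/9300 = 107.53; M_reference = 10⁶/5600 = 178.57.
ΔM = 107.53 − 178.57 = -71.04 → -71 mireds.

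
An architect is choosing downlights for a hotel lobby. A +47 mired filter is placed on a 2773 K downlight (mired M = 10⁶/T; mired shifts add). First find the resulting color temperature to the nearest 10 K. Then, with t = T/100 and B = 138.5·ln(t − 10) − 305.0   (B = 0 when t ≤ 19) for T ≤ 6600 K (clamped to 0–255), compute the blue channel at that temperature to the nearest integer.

65

M_in = 10⁶/2773 = 360.62; M_out = 360.62 + (+47) = 407.62.
T_out = 10⁶/407.62 = 2453.3 K → 2450 K; t = 24.5.
B = 138.5·ln(24.5 − 10) − 305.0 = 138.5·ln 14.5 − 305.0 = 138.5·2.6741 − 305.0 = 65.370.
Rounded: 65.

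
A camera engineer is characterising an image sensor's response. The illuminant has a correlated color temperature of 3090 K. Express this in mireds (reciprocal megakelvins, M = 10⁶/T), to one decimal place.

323.6 mireds

M = 10⁶ / 3090 = 323.625 → 323.6 mireds.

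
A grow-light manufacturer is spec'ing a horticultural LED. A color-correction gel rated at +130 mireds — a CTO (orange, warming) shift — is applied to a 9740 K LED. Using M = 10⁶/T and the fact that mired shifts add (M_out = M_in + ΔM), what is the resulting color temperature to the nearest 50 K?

4300 K

M_in = 10⁶/9740 = 102.67 mireds.
M_out = 102.67 + (+130) = 232.67 mireds.
T_out = 10⁶/232.67 = 4297.9 K → 4300 K.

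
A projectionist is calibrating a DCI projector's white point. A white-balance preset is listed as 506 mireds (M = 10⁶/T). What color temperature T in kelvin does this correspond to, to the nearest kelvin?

T = 10⁶ / 506 = 1976.28 K → 1976 K.

1976 K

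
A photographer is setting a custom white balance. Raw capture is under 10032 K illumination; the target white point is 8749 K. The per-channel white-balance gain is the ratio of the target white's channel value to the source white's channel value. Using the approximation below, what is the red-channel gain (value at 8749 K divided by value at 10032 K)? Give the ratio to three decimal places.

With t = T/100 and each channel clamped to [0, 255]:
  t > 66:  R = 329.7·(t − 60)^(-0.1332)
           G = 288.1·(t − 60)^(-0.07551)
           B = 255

1.052

At 10032 K (t = 100.32):
  R = 329.7·(100.32 − 60)^(-0.1332) = 329.7·40.32^(-0.1332) = 329.7·0.61115 = 201.495.
At 8749 K (t = 87.49):
  R = 329.7·(87.49 − 60)^(-0.1332) = 329.7·27.49^(-0.1332) = 329.7·0.64313 = 212.042.
Gain = 212.042 / 201.495 = 1.0523 → 1.052.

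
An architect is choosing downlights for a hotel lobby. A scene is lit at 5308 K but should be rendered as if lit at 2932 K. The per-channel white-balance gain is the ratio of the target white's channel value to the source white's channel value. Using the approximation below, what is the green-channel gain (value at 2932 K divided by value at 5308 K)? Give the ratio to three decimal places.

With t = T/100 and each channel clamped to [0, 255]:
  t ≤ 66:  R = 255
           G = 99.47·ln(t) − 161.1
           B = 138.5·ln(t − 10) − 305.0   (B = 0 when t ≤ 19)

At 5308 K (t = 53.08):
  G = 99.47·ln 53.08 − 161.1 = 99.47·3.9718 − 161.1 = 233.975.
At 2932 K (t = 29.32):
  G = 99.47·ln 29.32 − 161.1 = 99.47·3.3783 − 161.1 = 174.937.
Gain = 174.937 / 233.975 = 0.7477 → 0.748.

0.748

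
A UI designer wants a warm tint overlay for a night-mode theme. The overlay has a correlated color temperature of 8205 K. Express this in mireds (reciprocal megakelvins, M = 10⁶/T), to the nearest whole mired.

122 mireds

M = 10⁶ / 8205 = 121.877 → 122 mireds.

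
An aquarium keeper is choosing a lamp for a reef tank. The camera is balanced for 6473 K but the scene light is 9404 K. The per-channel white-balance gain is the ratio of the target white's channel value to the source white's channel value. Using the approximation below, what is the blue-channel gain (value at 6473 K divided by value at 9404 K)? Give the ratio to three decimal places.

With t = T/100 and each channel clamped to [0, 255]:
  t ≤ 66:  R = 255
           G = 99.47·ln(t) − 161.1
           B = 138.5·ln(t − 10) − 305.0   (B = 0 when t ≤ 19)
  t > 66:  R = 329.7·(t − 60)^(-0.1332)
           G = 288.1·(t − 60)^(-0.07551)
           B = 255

At 9404 K (t = 94.04):
  B = 255 by definition for t > 66.
At 6473 K (t = 64.73):
  B = 138.5·ln(64.73 − 10) − 305.0 = 138.5·ln 54.73 − 305.0 = 138.5·4.0024 − 305.0 = 249.334.
Gain = 249.334 / 255.000 = 0.9778 → 0.978.

0.978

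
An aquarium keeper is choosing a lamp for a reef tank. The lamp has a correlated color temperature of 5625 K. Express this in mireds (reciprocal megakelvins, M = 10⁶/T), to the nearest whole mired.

178 mireds

M = 10⁶ / 5625 = 177.778 → 178 mireds.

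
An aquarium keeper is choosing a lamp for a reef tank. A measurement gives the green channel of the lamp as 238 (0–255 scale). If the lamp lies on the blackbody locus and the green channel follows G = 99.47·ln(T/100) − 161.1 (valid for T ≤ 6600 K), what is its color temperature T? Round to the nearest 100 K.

5500 K

ln t = (238 + 161.1) / 99.47 = 4.0123.
t = e^4.0123 = 55.272.
T = 100·t = 5527 K → 5500 K to the nearest 100 K.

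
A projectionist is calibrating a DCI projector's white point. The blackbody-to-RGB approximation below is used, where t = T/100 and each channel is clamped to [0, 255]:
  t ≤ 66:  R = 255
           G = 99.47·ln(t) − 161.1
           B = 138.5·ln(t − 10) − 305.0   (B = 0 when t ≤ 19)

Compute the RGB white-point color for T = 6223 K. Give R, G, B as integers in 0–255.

R=255, G=250, B=243

t = 6223/100 = 62.23; the t ≤ 66 branch applies.
R = 255 by definition for t ≤ 66.
G = 99.47·ln 62.23 − 161.1 = 99.47·4.1308 − 161.1 = 249.794.
B = 138.5·ln(62.23 − 10) − 305.0 = 138.5·ln 52.23 − 305.0 = 138.5·3.9557 − 305.0 = 242.859.
Rounded: (255, 250, 243).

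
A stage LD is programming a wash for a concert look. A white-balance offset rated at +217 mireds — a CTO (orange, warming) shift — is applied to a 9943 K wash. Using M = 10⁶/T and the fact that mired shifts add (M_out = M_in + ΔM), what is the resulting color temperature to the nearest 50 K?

M_in = 10⁶/9943 = 100.57 mireds.
M_out = 100.57 + (+217) = 317.57 mireds.
T_out = 10⁶/317.57 = 3148.9 K → 3150 K.

3150 K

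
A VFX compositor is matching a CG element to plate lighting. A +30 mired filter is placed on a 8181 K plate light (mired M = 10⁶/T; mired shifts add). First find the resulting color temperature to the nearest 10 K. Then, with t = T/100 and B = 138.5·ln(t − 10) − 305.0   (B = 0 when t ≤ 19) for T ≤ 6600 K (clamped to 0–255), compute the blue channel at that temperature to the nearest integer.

252

M_in = 10⁶/8181 = 122.23; M_out = 122.23 + (+30) = 152.23.
T_out = 10⁶/152.23 = 6568.8 K → 6570 K; t = 65.7.
B = 138.5·ln(65.7 − 10) − 305.0 = 138.5·ln 55.7 − 305.0 = 138.5·4.0200 − 305.0 = 251.767.
Rounded: 252.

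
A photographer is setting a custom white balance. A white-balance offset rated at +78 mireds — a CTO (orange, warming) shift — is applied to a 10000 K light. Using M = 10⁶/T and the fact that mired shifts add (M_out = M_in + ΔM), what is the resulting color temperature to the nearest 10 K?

M_in = 10⁶/10000 = 100.00 mireds.
M_out = 100.00 + (+78) = 178.00 mireds.
T_out = 10⁶/178.00 = 5618.0 K → 5620 K.

5620 K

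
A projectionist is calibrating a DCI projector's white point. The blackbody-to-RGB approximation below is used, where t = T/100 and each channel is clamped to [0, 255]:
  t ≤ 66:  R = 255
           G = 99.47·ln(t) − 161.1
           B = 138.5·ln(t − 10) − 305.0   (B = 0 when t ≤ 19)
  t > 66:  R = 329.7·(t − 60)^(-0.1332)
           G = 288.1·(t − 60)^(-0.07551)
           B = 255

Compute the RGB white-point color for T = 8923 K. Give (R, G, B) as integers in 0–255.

t = 8923/100 = 89.23; the t > 66 branch applies.
R = 329.7·(89.23 − 60)^(-0.1332) = 329.7·29.23^(-0.1332) = 329.7·0.63790 = 210.315.
G = 288.1·(89.23 − 60)^(-0.07551) = 288.1·29.23^(-0.07551) = 288.1·0.77502 = 223.284.
B = 255 by definition for t > 66.
Rounded: (210, 223, 255).

(210, 223, 255)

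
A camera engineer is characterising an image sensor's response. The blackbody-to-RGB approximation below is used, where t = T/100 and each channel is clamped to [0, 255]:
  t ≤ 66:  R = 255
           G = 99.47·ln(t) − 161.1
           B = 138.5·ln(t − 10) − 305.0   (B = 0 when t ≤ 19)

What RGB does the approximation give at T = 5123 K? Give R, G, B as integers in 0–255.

R=255, G=230, B=210

t = 5123/100 = 51.23; the t ≤ 66 branch applies.
R = 255 by definition for t ≤ 66.
G = 99.47·ln 51.23 − 161.1 = 99.47·3.9363 − 161.1 = 230.446.
B = 138.5·ln(51.23 − 10) − 305.0 = 138.5·ln 41.23 − 305.0 = 138.5·3.7192 − 305.0 = 210.105.
Rounded: (255, 230, 210).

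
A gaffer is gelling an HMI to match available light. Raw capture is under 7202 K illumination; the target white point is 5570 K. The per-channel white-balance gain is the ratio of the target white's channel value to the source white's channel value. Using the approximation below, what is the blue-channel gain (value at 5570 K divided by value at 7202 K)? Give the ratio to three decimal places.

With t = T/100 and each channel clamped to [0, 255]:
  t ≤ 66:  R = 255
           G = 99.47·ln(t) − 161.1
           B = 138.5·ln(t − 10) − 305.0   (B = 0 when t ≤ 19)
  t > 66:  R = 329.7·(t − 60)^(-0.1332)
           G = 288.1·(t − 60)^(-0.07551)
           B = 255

At 7202 K (t = 72.02):
  B = 255 by definition for t > 66.
At 5570 K (t = 55.7):
  B = 138.5·ln(55.7 − 10) − 305.0 = 138.5·ln 45.7 − 305.0 = 138.5·3.8221 − 305.0 = 224.361.
Gain = 224.361 / 255.000 = 0.8798 → 0.880.

0.880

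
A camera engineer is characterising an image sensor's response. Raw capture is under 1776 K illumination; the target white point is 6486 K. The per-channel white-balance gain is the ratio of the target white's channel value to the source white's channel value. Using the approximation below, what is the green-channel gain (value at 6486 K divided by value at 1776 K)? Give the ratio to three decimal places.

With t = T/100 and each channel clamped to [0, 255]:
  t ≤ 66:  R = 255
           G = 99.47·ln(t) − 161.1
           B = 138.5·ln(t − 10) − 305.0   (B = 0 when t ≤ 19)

At 1776 K (t = 17.76):
  G = 99.47·ln 17.76 − 161.1 = 99.47·2.8769 − 161.1 = 125.070.
At 6486 K (t = 64.86):
  G = 99.47·ln 64.86 − 161.1 = 99.47·4.1722 − 161.1 = 253.912.
Gain = 253.912 / 125.070 = 2.0302 → 2.030.

2.030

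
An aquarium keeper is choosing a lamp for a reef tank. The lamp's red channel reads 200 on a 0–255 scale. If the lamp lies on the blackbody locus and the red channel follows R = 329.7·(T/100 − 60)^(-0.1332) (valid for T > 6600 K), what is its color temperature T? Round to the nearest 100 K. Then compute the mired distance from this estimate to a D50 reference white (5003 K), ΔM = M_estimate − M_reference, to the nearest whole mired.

-103 mireds

(t − 60)^(-0.1332) = 200/329.7 = 0.60661.
t − 60 = 0.60661^(1/-0.1332) = 0.60661^(-7.508) = 42.638, so t = 102.638.
T = 100·t = 10264 K → 10300 K to the nearest 100 K.
M_estimate = 10⁶/10300 = 97.09; M_reference = 10⁶/5003 = 199.88.
ΔM = 97.09 − 199.88 = -102.79 → -103 mireds.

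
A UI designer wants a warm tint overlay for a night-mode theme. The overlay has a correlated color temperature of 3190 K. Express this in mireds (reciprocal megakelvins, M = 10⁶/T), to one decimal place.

M = 10⁶ / 3190 = 313.480 → 313.5 mireds.

313.5 mireds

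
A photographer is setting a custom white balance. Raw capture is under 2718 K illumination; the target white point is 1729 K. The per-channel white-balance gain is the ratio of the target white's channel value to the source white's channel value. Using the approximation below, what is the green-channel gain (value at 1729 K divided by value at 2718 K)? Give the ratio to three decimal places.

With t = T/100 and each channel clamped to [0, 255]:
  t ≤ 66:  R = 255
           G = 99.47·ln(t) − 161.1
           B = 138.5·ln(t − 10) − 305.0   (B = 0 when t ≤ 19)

At 2718 K (t = 27.18):
  G = 99.47·ln 27.18 − 161.1 = 99.47·3.3025 − 161.1 = 167.398.
At 1729 K (t = 17.29):
  G = 99.47·ln 17.29 − 161.1 = 99.47·2.8501 − 161.1 = 122.402.
Gain = 122.402 / 167.398 = 0.7312 → 0.731.

0.731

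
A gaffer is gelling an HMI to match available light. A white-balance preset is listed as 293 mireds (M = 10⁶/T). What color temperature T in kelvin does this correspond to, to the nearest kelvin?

3413 K

T = 10⁶ / 293 = 3412.97 K → 3413 K.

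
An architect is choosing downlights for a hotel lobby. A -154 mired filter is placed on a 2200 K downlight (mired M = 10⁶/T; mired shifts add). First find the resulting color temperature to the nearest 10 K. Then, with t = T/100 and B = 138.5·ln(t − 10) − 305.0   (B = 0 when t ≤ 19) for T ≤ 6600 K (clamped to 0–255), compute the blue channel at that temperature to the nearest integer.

M_in = 10⁶/2200 = 454.55; M_out = 454.55 + (-154) = 300.55.
T_out = 10⁶/300.55 = 3327.3 K → 3330 K; t = 33.3.
B = 138.5·ln(33.3 − 10) − 305.0 = 138.5·ln 23.3 − 305.0 = 138.5·3.1485 − 305.0 = 131.061.
Rounded: 131.

131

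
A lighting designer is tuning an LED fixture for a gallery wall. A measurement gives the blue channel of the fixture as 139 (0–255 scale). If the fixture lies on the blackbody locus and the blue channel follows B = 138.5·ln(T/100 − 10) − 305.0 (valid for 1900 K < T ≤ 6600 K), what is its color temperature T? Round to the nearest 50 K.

ln(t − 10) = (139 + 305.0) / 138.5 = 3.2058.
t − 10 = e^3.2058 = 24.675, so t = 34.675.
T = 100·t = 3467 K → 3450 K to the nearest 50 K.

3450 K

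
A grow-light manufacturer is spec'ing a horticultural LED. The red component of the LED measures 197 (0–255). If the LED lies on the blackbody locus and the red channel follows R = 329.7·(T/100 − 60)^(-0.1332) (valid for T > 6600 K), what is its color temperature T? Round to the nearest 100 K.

(t − 60)^(-0.1332) = 197/329.7 = 0.59751.
t − 60 = 0.59751^(1/-0.1332) = 0.59751^(-7.508) = 47.761, so t = 107.761.
T = 100·t = 10776 K → 10800 K to the nearest 100 K.

10800 K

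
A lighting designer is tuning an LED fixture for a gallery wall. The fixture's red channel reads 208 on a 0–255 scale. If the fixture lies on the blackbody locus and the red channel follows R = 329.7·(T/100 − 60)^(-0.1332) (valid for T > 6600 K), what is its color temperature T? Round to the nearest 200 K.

(t − 60)^(-0.1332) = 208/329.7 = 0.63088.
t − 60 = 0.63088^(1/-0.1332) = 0.63088^(-7.508) = 31.763, so t = 91.763.
T = 100·t = 9176 K → 9200 K to the nearest 200 K.

9200 K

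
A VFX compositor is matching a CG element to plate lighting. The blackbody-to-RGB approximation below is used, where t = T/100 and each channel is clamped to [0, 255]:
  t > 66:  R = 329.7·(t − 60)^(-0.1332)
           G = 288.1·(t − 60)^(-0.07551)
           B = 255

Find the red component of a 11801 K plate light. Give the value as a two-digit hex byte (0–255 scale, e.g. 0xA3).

t = 11801/100 = 118.01; the t > 66 branch applies.
R = 329.7·(118.01 − 60)^(-0.1332) = 329.7·58.01^(-0.1332) = 329.7·0.58224 = 191.964.
Rounded: 192; in hex, 0xC0.

0xC0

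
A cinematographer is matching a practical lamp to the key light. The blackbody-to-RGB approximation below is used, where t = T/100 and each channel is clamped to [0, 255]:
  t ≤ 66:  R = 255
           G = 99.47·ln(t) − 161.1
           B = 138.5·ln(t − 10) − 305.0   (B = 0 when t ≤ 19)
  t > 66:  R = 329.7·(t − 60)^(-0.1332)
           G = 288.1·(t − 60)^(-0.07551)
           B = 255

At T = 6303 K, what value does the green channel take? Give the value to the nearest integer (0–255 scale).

t = 6303/100 = 63.03; the t ≤ 66 branch applies.
G = 99.47·ln 63.03 − 161.1 = 99.47·4.1436 − 161.1 = 251.065.
Rounded: 251.

251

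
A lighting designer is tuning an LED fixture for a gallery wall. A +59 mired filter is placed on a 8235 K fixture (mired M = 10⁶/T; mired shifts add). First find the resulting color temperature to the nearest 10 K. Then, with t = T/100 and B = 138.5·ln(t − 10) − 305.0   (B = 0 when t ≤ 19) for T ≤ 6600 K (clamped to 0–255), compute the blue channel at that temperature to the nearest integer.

223

M_in = 10⁶/8235 = 121.43; M_out = 121.43 + (+59) = 180.43.
T_out = 10⁶/180.43 = 5542.2 K → 5540 K; t = 55.4.
B = 138.5·ln(55.4 − 10) − 305.0 = 138.5·ln 45.4 − 305.0 = 138.5·3.8155 − 305.0 = 223.448.
Rounded: 223.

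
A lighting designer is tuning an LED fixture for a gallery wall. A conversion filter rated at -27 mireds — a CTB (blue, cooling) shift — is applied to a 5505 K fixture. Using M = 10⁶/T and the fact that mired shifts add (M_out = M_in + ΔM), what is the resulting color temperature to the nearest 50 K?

6450 K

M_in = 10⁶/5505 = 181.65 mireds.
M_out = 181.65 + (-27) = 154.65 mireds.
T_out = 10⁶/154.65 = 6466.1 K → 6450 K.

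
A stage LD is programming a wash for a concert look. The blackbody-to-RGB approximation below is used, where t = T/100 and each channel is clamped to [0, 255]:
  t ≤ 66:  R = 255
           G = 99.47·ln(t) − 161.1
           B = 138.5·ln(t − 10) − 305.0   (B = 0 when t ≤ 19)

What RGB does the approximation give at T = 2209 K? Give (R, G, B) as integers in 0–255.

t = 2209/100 = 22.09; the t ≤ 66 branch applies.
R = 255 by definition for t ≤ 66.
G = 99.47·ln 22.09 − 161.1 = 99.47·3.0951 − 161.1 = 146.772.
B = 138.5·ln(22.09 − 10) − 305.0 = 138.5·ln 12.09 − 305.0 = 138.5·2.4924 − 305.0 = 40.194.
Rounded: (255, 147, 40).

(255, 147, 40)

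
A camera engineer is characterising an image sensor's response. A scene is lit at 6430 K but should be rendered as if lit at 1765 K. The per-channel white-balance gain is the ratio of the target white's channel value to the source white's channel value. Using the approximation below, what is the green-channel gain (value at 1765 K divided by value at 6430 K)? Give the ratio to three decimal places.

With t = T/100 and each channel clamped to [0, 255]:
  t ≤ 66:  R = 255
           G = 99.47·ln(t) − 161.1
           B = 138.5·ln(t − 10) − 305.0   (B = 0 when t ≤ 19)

At 6430 K (t = 64.3):
  G = 99.47·ln 64.3 − 161.1 = 99.47·4.1636 − 161.1 = 253.049.
At 1765 K (t = 17.65):
  G = 99.47·ln 17.65 − 161.1 = 99.47·2.8707 − 161.1 = 124.452.
Gain = 124.452 / 253.049 = 0.4918 → 0.492.

0.492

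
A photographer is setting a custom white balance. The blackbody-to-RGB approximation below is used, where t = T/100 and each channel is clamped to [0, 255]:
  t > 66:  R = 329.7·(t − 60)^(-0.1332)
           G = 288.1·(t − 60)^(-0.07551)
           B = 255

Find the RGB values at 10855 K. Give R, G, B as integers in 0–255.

R=197, G=215, B=255

t = 10855/100 = 108.55; the t > 66 branch applies.
R = 329.7·(108.55 − 60)^(-0.1332) = 329.7·48.55^(-0.1332) = 329.7·0.59621 = 196.571.
G = 288.1·(108.55 − 60)^(-0.07551) = 288.1·48.55^(-0.07551) = 288.1·0.74589 = 214.891.
B = 255 by definition for t > 66.
Rounded: (197, 215, 255).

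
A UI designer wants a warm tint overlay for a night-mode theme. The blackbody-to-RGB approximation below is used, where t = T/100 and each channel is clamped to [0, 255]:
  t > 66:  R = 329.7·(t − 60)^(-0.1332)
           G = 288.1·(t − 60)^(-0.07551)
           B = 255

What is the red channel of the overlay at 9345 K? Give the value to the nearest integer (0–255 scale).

207

t = 9345/100 = 93.45; the t > 66 branch applies.
R = 329.7·(93.45 − 60)^(-0.1332) = 329.7·33.45^(-0.1332) = 329.7·0.62654 = 206.571.
Rounded: 207.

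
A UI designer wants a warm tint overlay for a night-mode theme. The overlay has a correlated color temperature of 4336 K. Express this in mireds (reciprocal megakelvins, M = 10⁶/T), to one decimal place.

230.6 mireds

M = 10⁶ / 4336 = 230.627 → 230.6 mireds.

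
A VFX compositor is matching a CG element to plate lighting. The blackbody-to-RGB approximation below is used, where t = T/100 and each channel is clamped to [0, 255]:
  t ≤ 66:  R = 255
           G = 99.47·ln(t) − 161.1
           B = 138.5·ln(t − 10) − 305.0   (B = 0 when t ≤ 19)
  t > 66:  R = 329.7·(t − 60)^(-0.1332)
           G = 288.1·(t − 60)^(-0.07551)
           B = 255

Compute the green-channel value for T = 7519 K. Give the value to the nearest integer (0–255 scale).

t = 7519/100 = 75.19; the t > 66 branch applies.
G = 288.1·(75.19 − 60)^(-0.07551) = 288.1·15.19^(-0.07551) = 288.1·0.81429 = 234.598.
Rounded: 235.

235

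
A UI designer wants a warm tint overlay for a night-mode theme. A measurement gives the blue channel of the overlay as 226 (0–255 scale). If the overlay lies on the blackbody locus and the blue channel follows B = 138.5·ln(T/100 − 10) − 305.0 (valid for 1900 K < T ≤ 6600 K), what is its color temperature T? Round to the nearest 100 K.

ln(t − 10) = (226 + 305.0) / 138.5 = 3.8339.
t − 10 = e^3.8339 = 46.244, so t = 56.244.
T = 100·t = 5624 K → 5600 K to the nearest 100 K.

5600 K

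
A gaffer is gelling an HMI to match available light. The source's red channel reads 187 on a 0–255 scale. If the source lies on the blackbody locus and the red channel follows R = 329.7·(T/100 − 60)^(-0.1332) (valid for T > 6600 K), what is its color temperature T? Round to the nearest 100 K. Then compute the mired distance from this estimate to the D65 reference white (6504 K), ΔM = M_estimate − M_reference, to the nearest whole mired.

-77 mireds

(t − 60)^(-0.1332) = 187/329.7 = 0.56718.
t − 60 = 0.56718^(1/-0.1332) = 0.56718^(-7.508) = 70.620, so t = 130.620.
T = 100·t = 13062 K → 13100 K to the nearest 100 K.
M_estimate = 10⁶/13100 = 76.34; M_reference = 10⁶/6504 = 153.75.
ΔM = 76.34 − 153.75 = -77.42 → -77 mireds.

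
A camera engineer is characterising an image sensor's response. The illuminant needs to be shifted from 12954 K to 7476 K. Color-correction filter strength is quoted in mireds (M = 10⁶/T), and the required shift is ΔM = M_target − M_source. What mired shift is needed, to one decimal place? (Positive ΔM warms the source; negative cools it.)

+56.6 mireds

M_source = 10⁶/12954 = 77.196; M_target = 10⁶/7476 = 133.761.
ΔM = 133.761 − 77.196 = 56.565 → +56.6 mireds, a warming shift.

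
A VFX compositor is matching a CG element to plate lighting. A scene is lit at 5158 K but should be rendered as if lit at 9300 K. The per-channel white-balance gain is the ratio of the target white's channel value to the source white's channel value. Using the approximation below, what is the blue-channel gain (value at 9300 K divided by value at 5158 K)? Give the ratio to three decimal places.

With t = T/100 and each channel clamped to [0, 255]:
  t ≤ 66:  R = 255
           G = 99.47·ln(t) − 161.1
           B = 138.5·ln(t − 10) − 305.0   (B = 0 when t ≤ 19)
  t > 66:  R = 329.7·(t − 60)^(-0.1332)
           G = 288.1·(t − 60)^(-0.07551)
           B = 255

At 5158 K (t = 51.58):
  B = 138.5·ln(51.58 − 10) − 305.0 = 138.5·ln 41.58 − 305.0 = 138.5·3.7276 − 305.0 = 211.275.
At 9300 K (t = 93):
  B = 255 by definition for t > 66.
Gain = 255.000 / 211.275 = 1.2070 → 1.207.

1.207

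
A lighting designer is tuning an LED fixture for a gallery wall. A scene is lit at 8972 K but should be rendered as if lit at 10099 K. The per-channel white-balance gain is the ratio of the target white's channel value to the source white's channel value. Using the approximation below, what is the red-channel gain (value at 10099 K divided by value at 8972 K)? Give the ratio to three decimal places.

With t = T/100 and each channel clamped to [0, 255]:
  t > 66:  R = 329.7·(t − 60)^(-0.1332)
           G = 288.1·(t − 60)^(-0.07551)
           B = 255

At 8972 K (t = 89.72):
  R = 329.7·(89.72 − 60)^(-0.1332) = 329.7·29.72^(-0.1332) = 329.7·0.63649 = 209.850.
At 10099 K (t = 100.99):
  R = 329.7·(100.99 − 60)^(-0.1332) = 329.7·40.99^(-0.1332) = 329.7·0.60981 = 201.053.
Gain = 201.053 / 209.850 = 0.9581 → 0.958.

0.958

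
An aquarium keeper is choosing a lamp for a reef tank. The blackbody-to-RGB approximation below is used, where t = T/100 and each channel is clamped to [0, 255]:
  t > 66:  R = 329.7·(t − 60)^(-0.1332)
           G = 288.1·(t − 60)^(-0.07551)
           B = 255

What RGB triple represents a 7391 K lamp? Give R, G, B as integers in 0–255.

t = 7391/100 = 73.91; the t > 66 branch applies.
R = 329.7·(73.91 − 60)^(-0.1332) = 329.7·13.91^(-0.1332) = 329.7·0.70422 = 232.182.
G = 288.1·(73.91 − 60)^(-0.07551) = 288.1·13.91^(-0.07551) = 288.1·0.81972 = 236.162.
B = 255 by definition for t > 66.
Rounded: (232, 236, 255).

R=232, G=236, B=255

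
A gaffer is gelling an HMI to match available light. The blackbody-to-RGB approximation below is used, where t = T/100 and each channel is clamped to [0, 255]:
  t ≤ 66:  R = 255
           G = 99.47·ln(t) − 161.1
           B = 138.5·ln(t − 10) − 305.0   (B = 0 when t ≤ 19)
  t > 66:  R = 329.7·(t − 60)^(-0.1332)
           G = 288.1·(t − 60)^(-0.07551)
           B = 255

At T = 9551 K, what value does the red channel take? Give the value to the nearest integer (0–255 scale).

t = 9551/100 = 95.51; the t > 66 branch applies.
R = 329.7·(95.51 − 60)^(-0.1332) = 329.7·35.51^(-0.1332) = 329.7·0.62157 = 204.933.
Rounded: 205.

205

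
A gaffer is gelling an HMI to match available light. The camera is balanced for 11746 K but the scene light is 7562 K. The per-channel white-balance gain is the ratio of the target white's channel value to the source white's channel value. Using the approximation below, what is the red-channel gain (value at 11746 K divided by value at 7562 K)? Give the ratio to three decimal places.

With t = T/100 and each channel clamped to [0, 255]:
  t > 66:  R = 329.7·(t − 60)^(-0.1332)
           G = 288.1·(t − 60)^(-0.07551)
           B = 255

At 7562 K (t = 75.62):
  R = 329.7·(75.62 − 60)^(-0.1332) = 329.7·15.62^(-0.1332) = 329.7·0.69343 = 228.623.
At 11746 K (t = 117.46):
  R = 329.7·(117.46 − 60)^(-0.1332) = 329.7·57.46^(-0.1332) = 329.7·0.58298 = 192.208.
Gain = 192.208 / 228.623 = 0.8407 → 0.841.

0.841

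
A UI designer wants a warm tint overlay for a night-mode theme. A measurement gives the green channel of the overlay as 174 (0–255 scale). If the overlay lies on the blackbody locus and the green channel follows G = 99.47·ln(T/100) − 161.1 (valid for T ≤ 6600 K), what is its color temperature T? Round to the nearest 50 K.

ln t = (174 + 161.1) / 99.47 = 3.3689.
t = e^3.3689 = 29.045.
T = 100·t = 2905 K → 2900 K to the nearest 50 K.

2900 K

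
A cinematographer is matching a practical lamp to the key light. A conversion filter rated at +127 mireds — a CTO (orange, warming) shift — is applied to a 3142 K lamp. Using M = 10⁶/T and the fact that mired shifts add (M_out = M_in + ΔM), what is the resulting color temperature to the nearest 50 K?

2250 K

M_in = 10⁶/3142 = 318.27 mireds.
M_out = 318.27 + (+127) = 445.27 mireds.
T_out = 10⁶/445.27 = 2245.8 K → 2250 K.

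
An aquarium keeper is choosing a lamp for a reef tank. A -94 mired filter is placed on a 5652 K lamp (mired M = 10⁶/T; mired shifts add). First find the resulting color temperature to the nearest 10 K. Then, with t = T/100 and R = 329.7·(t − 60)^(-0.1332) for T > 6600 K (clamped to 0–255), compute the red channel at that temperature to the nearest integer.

M_in = 10⁶/5652 = 176.93; M_out = 176.93 + (-94) = 82.93.
T_out = 10⁶/82.93 = 12058.6 K → 12060 K; t = 120.6.
R = 329.7·(120.6 − 60)^(-0.1332) = 329.7·60.6^(-0.1332) = 329.7·0.57886 = 190.851.
Rounded: 191.

191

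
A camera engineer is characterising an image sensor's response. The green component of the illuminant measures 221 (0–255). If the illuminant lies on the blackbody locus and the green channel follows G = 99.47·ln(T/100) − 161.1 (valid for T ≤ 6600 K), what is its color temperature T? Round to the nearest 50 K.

ln t = (221 + 161.1) / 99.47 = 3.8414.
t = e^3.8414 = 46.589.
T = 100·t = 4659 K → 4650 K to the nearest 50 K.

4650 K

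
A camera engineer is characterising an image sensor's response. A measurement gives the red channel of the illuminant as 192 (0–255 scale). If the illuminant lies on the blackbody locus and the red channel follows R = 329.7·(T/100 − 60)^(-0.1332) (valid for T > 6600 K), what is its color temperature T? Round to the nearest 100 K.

(t − 60)^(-0.1332) = 192/329.7 = 0.58235.
t − 60 = 0.58235^(1/-0.1332) = 0.58235^(-7.508) = 57.929, so t = 117.929.
T = 100·t = 11793 K → 11800 K to the nearest 100 K.

11800 K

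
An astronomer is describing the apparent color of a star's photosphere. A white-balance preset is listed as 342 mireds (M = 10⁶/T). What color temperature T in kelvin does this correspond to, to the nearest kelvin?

2924 K

T = 10⁶ / 342 = 2923.98 K → 2924 K.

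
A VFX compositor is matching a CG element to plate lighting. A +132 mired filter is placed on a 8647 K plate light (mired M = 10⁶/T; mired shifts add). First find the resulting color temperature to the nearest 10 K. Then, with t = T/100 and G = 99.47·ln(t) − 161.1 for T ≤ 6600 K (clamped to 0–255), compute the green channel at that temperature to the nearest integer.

M_in = 10⁶/8647 = 115.65; M_out = 115.65 + (+132) = 247.65.
T_out = 10⁶/247.65 = 4038.0 K → 4040 K; t = 40.4.
G = 99.47·ln 40.4 − 161.1 = 99.47·3.6988 − 161.1 = 206.823.
Rounded: 207.

207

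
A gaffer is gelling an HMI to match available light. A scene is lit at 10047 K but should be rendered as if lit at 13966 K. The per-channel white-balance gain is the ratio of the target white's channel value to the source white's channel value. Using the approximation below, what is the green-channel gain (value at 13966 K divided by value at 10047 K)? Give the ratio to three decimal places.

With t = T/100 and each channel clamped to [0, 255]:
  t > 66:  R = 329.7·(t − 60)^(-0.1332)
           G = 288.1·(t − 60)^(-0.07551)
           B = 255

0.950

At 10047 K (t = 100.47):
  G = 288.1·(100.47 − 60)^(-0.07551) = 288.1·40.47^(-0.07551) = 288.1·0.75622 = 217.866.
At 13966 K (t = 139.66):
  G = 288.1·(139.66 − 60)^(-0.07551) = 288.1·79.66^(-0.07551) = 288.1·0.71852 = 207.005.
Gain = 207.005 / 217.866 = 0.9501 → 0.950.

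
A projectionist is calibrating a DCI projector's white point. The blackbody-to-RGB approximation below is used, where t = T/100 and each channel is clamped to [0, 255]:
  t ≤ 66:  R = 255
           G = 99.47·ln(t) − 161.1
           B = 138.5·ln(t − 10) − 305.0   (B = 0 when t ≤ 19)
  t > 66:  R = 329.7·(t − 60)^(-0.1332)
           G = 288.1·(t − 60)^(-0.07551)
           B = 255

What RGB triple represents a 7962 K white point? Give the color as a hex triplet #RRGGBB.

t = 7962/100 = 79.62; the t > 66 branch applies.
R = 329.7·(79.62 − 60)^(-0.1332) = 329.7·19.62^(-0.1332) = 329.7·0.67269 = 221.785.
G = 288.1·(79.62 − 60)^(-0.07551) = 288.1·19.62^(-0.07551) = 288.1·0.79871 = 230.108.
B = 255 by definition for t > 66.
Rounded: (222, 230, 255).
In hex: #DEE6FF.

#DEE6FF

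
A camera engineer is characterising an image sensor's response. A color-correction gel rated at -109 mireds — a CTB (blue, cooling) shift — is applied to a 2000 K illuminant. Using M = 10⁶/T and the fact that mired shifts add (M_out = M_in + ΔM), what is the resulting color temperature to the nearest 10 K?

M_in = 10⁶/2000 = 500.00 mireds.
M_out = 500.00 + (-109) = 391.00 mireds.
T_out = 10⁶/391.00 = 2557.5 K → 2560 K.

2560 K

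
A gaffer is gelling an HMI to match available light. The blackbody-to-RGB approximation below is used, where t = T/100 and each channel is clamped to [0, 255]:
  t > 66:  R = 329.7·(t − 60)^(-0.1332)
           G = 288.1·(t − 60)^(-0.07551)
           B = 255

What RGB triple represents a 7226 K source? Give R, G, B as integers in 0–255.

t = 7226/100 = 72.26; the t > 66 branch applies.
R = 329.7·(72.26 − 60)^(-0.1332) = 329.7·12.26^(-0.1332) = 329.7·0.71616 = 236.120.
G = 288.1·(72.26 − 60)^(-0.07551) = 288.1·12.26^(-0.07551) = 288.1·0.82758 = 238.425.
B = 255 by definition for t > 66.
Rounded: (236, 238, 255).

R=236, G=238, B=255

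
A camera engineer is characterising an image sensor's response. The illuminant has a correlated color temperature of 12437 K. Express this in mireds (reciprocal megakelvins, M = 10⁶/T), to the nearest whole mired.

M = 10⁶ / 12437 = 80.405 → 80 mireds.

80 mireds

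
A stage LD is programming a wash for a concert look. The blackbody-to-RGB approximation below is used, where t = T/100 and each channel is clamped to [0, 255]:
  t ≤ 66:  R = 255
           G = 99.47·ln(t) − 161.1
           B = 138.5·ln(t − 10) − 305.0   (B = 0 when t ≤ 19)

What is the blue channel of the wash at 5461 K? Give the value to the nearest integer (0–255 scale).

221

t = 5461/100 = 54.61; the t ≤ 66 branch applies.
B = 138.5·ln(54.61 − 10) − 305.0 = 138.5·ln 44.61 − 305.0 = 138.5·3.7980 − 305.0 = 221.017.
Rounded: 221.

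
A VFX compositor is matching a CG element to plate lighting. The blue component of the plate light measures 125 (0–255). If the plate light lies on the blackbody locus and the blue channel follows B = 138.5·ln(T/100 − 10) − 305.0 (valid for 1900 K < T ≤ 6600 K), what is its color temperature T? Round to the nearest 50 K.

ln(t − 10) = (125 + 305.0) / 138.5 = 3.1047.
t − 10 = e^3.1047 = 22.302, so t = 32.302.
T = 100·t = 3230 K → 3250 K to the nearest 50 K.

3250 K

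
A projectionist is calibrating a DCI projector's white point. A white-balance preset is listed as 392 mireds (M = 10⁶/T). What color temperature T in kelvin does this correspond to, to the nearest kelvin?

T = 10⁶ / 392 = 2551.02 K → 2551 K.

2551 K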